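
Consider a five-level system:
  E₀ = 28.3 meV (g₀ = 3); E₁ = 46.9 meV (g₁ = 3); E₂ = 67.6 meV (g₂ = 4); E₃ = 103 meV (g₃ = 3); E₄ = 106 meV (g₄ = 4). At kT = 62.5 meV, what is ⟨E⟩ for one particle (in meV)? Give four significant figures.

Eᵢ/kT = 0.452800, 0.750400, 1.08160, 1.64800, 1.69600.
Z = Σ gᵢe^(−Eᵢ/kT) = 3·e^(−0.452800) + 3·e^(−0.750400) + 4·e^(−1.08160) + 3·e^(−1.64800) + 4·e^(−1.69600) = 1.90754 + 1.41653 + 1.35621 + 0.577303 + 0.733663 = 5.99125.
⟨E⟩ = Σ Eᵢ gᵢe^(−Eᵢ/kT) / Z = (28.3·1.90754 + 46.9·1.41653 + 67.6·1.35621 + 103·0.577303 + 106·0.733663) / 5.99125 = 58.31 meV.

58.31 meV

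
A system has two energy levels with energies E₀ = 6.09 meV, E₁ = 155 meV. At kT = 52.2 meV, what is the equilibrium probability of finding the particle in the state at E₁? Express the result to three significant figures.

Eᵢ/kT = 0.11667, 2.9693.
Z = Σ e^(−Eᵢ/kT) = e^(−0.11667) + e^(−2.9693) = 0.88988 + 0.051339 = 0.94122.
P₁ = e^(−E₁/kT) / Z = 0.051339/0.94122 = 0.0545.

0.0545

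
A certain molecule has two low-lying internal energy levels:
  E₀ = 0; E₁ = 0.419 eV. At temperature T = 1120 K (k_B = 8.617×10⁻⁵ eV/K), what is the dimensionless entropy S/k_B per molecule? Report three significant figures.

k_BT = 8.617×10⁻⁵ × 1120 K = 0.096510 eV.
Eᵢ/kT = 0, 4.3415.
Z = Σ e^(−Eᵢ/kT) = e^(−0) + e^(−4.3415) = 1.0000 + 0.013017 = 1.0130.
⟨E⟩ = Σ EᵢPᵢ = 0.0053841 eV.
S/k_B = ln Z + ⟨E⟩/kT = ln(1.0130) + 0.0053841/0.096510 = 0.012916 + 0.055788 = 0.0687.

0.0687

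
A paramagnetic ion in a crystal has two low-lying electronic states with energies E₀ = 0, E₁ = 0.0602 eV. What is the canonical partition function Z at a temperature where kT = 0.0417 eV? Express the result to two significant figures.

Z = 1.2

Eᵢ/kT = 0, 1.444.
Z = Σ e^(−Eᵢ/kT) = e^(−0) + e^(−1.444) = 1.000 + 0.2360 = 1.236.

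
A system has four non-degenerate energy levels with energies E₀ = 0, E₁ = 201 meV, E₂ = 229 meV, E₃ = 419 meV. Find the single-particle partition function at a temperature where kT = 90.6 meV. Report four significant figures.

Eᵢ/kT = 0, 2.21854, 2.52759, 4.62472.
Z = Σ e^(−Eᵢ/kT) = e^(−0) + e^(−2.21854) + e^(−2.52759) + e^(−4.62472) = 1.00000 + 0.108768 + 0.0798512 + 0.00980640 = 1.19843.

Z = 1.198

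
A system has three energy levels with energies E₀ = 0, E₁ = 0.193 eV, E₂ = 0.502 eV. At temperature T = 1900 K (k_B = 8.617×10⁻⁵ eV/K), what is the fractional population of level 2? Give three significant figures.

k_BT = 8.617×10⁻⁵ × 1900 K = 0.16372 eV.
Eᵢ/kT = 0, 1.1788, 3.0662.
Z = Σ e^(−Eᵢ/kT) = e^(−0) + e^(−1.1788) + e^(−3.0662) = 1.0000 + 0.30765 + 0.046598 = 1.3542.
P₂ = e^(−E₂/kT) / Z = 0.046598/1.3542 = 0.0344.

0.0344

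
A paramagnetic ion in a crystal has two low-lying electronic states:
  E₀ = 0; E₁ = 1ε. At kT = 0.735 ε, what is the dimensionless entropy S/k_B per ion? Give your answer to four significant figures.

Eᵢ/kT = 0, 1.36054.
Z = Σ e^(−Eᵢ/kT) = e^(−0) + e^(−1.36054) = 1.00000 + 0.256522 = 1.25652.
⟨E⟩ = Σ EᵢPᵢ = 0.204153 ε.
S/k_B = ln Z + ⟨E⟩/kT = ln(1.25652) + 0.204153/0.735 = 0.228346 + 0.277759 = 0.5061.

0.5061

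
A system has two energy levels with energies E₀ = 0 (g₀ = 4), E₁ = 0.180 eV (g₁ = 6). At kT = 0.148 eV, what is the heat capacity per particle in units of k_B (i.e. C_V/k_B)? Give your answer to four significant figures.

Eᵢ/kT = 0, 1.21622.
Z = Σ gᵢe^(−Eᵢ/kT) = 4·e^(−0) + 6·e^(−1.21622) = 4.00000 + 1.77809 = 5.77809.
⟨E⟩ = 0.0553913 eV, ⟨E²⟩ = 0.00997044 eV².
C_V/k_B = (⟨E²⟩ − ⟨E⟩²)/(kT)² = (0.00997044 − 0.00306820)/0.0219040 = 0.3151.

0.3151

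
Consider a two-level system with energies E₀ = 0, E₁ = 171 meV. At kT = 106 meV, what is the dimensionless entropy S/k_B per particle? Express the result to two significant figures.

0.45

Eᵢ/kT = 0, 1.613.
Z = Σ e^(−Eᵢ/kT) = e^(−0) + e^(−1.613) = 1.000 + 0.1993 = 1.199.
⟨E⟩ = Σ EᵢPᵢ = 28.42 meV.
S/k_B = ln Z + ⟨E⟩/kT = ln(1.199) + 28.42/106 = 0.1815 + 0.2681 = 0.45.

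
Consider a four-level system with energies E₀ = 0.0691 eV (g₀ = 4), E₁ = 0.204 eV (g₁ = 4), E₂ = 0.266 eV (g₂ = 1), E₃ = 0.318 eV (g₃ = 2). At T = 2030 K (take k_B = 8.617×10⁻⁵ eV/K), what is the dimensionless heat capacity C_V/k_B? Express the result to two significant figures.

0.24

k_BT = 8.617×10⁻⁵ × 2030 K = 0.1749 eV.
Eᵢ/kT = 0.3951, 1.166, 1.521, 1.818.
Z = Σ gᵢe^(−Eᵢ/kT) = 4·e^(−0.3951) + 4·e^(−1.166) + 1·e^(−1.521) + 2·e^(−1.818) = 2.694 + 1.246 + 0.2185 + 0.3247 = 4.483.
⟨E⟩ = 0.1342 eV, ⟨E²⟩ = 0.02521 eV².
C_V/k_B = (⟨E²⟩ − ⟨E⟩²)/(kT)² = (0.02521 − 0.01801)/0.03059 = 0.24.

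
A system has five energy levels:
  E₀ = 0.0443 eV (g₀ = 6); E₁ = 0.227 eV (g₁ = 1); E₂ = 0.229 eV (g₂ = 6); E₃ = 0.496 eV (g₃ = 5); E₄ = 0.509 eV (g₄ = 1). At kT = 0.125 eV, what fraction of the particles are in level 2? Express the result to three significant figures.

Eᵢ/kT = 0.35440, 1.8160, 1.8320, 3.9680, 4.0720.
Z = Σ gᵢe^(−Eᵢ/kT) = 6·e^(−0.35440) + 1·e^(−1.8160) + 6·e^(−1.8320) + 5·e^(−3.9680) + 1·e^(−4.0720) = 4.2096 + 0.16268 + 0.96056 + 0.094556 + 0.017043 = 5.4444.
P₂ = g₂ e^(−E₂/kT) / Z = 0.96056/5.4444 = 0.176.

0.176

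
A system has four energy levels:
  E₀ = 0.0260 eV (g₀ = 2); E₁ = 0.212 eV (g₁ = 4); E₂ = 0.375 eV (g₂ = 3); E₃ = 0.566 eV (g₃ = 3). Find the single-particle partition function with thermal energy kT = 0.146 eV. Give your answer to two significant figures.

Z = 2.9

Eᵢ/kT = 0.1781, 1.452, 2.568, 3.877.
Z = Σ gᵢe^(−Eᵢ/kT) = 2·e^(−0.1781) + 4·e^(−1.452) + 3·e^(−2.568) + 3·e^(−3.877) = 1.674 + 0.9364 + 0.2301 + 0.06214 = 2.903.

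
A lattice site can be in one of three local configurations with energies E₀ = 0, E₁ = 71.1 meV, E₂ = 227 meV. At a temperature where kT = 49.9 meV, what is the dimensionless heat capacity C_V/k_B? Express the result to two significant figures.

0.47

Eᵢ/kT = 0, 1.425, 4.549.
Z = Σ e^(−Eᵢ/kT) = e^(−0) + e^(−1.425) + e^(−4.549) = 1.000 + 0.2405 + 0.01058 = 1.251.
⟨E⟩ = 15.59 meV, ⟨E²⟩ = 1408 meV².
C_V/k_B = (⟨E²⟩ − ⟨E⟩²)/(kT)² = (1408 − 243.0)/2490 = 0.47.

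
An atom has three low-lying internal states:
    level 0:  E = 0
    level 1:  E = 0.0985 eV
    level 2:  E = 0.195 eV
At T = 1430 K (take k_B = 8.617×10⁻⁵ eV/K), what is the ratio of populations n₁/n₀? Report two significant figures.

0.45

k_BT = 8.617×10⁻⁵ × 1430 K = 0.1232 eV.
n₁/n₀ = exp[−(E₁−E₀)/kT] = exp(−(0.0985 eV)/(0.1232 eV)) = exp(-0.7995) = 0.45.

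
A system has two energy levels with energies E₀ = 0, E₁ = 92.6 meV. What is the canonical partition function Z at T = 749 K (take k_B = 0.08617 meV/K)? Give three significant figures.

Z = 1.24

k_BT = 0.08617 × 749 K = 64.541 meV.
Eᵢ/kT = 0, 1.4347.
Z = Σ e^(−Eᵢ/kT) = e^(−0) + e^(−1.4347) = 1.0000 + 0.23819 = 1.2382.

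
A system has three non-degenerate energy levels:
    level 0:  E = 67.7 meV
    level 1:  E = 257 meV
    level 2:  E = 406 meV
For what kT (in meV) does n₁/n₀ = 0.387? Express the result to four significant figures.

n₁/n₀ = exp[−(E₁−E₀)/kT] = 0.387.
⇒ (E₁−E₀)/kT = ln(1/0.387) = ln(2.58398) = 0.949331.
kT = 189.3 meV / 0.949331 = 199.4 meV.

199.4 meV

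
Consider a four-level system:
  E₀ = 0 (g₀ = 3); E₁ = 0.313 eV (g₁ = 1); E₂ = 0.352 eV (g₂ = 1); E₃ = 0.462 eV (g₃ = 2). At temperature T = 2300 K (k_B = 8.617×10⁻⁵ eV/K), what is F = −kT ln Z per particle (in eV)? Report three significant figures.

-0.252 eV

k_BT = 8.617×10⁻⁵ × 2300 K = 0.19819 eV.
Eᵢ/kT = 0, 1.5793, 1.7761, 2.3311.
Z = Σ gᵢe^(−Eᵢ/kT) = 3·e^(−0) + 1·e^(−1.5793) + 1·e^(−1.7761) + 2·e^(−2.3311) = 3.0000 + 0.20612 + 0.16930 + 0.19438 = 3.5698.
F = −kT ln Z = −0.19819 × ln(3.5698) = −0.19819 × 1.2725 = -0.252 eV.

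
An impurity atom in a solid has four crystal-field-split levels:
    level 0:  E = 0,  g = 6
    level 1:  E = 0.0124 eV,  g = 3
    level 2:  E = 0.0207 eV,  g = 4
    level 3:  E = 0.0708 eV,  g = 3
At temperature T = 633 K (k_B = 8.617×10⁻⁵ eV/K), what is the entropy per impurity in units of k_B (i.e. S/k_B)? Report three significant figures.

2.70

k_BT = 8.617×10⁻⁵ × 633 K = 0.054546 eV.
Eᵢ/kT = 0, 0.22733, 0.37950, 1.2980.
Z = Σ gᵢe^(−Eᵢ/kT) = 6·e^(−0) + 3·e^(−0.22733) + 4·e^(−0.37950) + 3·e^(−1.2980) = 6.0000 + 2.3900 + 2.7368 + 0.81923 = 11.946.
⟨E⟩ = Σ EᵢPᵢ = 0.012078 eV.
S/k_B = ln Z + ⟨E⟩/kT = ln(11.946) + 0.012078/0.054546 = 2.4804 + 0.22143 = 2.70.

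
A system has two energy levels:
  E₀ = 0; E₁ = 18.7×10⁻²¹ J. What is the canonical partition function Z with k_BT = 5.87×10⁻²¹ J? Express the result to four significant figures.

Z = 1.041

Eᵢ/kT = 0, 3.18569.
Z = Σ e^(−Eᵢ/kT) = e^(−0) + e^(−3.18569) = 1.00000 + 0.0413497 = 1.04135.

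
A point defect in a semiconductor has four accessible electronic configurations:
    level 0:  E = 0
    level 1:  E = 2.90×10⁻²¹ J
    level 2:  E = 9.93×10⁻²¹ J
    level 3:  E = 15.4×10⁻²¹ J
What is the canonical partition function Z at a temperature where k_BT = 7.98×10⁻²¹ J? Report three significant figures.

Z = 2.13

Eᵢ/kT = 0, 0.36341, 1.2444, 1.9298.
Z = Σ e^(−Eᵢ/kT) = e^(−0) + e^(−0.36341) + e^(−1.2444) + e^(−1.9298) = 1.0000 + 0.69530 + 0.28811 + 0.14518 = 2.1286.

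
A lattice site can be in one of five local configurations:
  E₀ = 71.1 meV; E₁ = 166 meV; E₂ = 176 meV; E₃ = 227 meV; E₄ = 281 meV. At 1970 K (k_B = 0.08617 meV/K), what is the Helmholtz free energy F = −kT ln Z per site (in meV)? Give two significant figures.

k_BT = 0.08617 × 1970 K = 169.8 meV.
Eᵢ/kT = 0.4187, 0.9776, 1.037, 1.337, 1.655.
Z = Σ e^(−Eᵢ/kT) = e^(−0.4187) + e^(−0.9776) + e^(−1.037) + e^(−1.337) + e^(−1.655) = 0.6579 + 0.3762 + 0.3545 + 0.2626 + 0.1911 = 1.842.
F = −kT ln Z = −169.8 × ln(1.842) = −169.8 × 0.6109 = -100 meV.

-100 meV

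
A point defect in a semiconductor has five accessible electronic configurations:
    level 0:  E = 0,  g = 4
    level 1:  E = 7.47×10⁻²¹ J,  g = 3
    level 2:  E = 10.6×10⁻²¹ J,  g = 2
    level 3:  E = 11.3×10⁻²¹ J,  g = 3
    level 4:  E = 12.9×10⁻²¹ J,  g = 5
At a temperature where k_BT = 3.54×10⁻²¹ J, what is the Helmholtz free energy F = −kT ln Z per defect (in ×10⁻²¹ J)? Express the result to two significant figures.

-5.5 ×10⁻²¹ J

Eᵢ/kT = 0, 2.110, 2.994, 3.192, 3.644.
Z = Σ gᵢe^(−Eᵢ/kT) = 4·e^(−0) + 3·e^(−2.110) + 2·e^(−2.994) + 3·e^(−3.192) + 5·e^(−3.644) = 4.000 + 0.3637 + 0.1002 + 0.1233 + 0.1307 = 4.718.
F = −kT ln Z = −3.54 × ln(4.718) = −3.54 × 1.551 = -5.5 ×10⁻²¹ J.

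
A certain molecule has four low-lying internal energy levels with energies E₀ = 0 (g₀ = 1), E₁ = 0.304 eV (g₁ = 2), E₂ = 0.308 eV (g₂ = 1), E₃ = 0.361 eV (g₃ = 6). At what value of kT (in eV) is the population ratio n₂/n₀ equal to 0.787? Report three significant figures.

1.29 eV

n₂/n₀ = (g₂/g₀) exp[−(E₂−E₀)/kT] = 0.787.
⇒ (E₂−E₀)/kT = ln((1/1)/0.787) = ln(1.2706) = 0.23949.
kT = 0.308 eV / 0.23949 = 1.29 eV.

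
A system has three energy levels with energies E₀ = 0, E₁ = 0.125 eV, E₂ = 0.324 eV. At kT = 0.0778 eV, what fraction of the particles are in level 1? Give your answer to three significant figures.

0.165

Eᵢ/kT = 0, 1.6067, 4.1645.
Z = Σ e^(−Eᵢ/kT) = e^(−0) + e^(−1.6067) + e^(−4.1645) = 1.0000 + 0.20055 + 0.015537 = 1.2161.
P₁ = e^(−E₁/kT) / Z = 0.20055/1.2161 = 0.165.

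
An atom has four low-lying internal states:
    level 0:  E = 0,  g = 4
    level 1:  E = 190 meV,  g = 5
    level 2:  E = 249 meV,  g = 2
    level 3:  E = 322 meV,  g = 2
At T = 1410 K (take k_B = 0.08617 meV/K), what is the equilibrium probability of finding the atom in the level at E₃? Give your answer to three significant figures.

k_BT = 0.08617 × 1410 K = 121.50 meV.
Eᵢ/kT = 0, 1.5638, 2.0494, 2.6502.
Z = Σ gᵢe^(−Eᵢ/kT) = 4·e^(−0) + 5·e^(−1.5638) + 2·e^(−2.0494) + 2·e^(−2.6502) = 4.0000 + 1.0467 + 0.25762 + 0.14127 = 5.4456.
P₃ = g₃ e^(−E₃/kT) / Z = 0.14127/5.4456 = 0.0259.

0.0259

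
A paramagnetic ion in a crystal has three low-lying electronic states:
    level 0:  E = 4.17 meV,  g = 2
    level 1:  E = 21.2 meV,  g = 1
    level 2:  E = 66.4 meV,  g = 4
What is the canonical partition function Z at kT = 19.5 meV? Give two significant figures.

Eᵢ/kT = 0.2138, 1.087, 3.405.
Z = Σ gᵢe^(−Eᵢ/kT) = 2·e^(−0.2138) + 1·e^(−1.087) + 4·e^(−3.405) = 1.615 + 0.3372 + 0.1328 = 2.085.

Z = 2.1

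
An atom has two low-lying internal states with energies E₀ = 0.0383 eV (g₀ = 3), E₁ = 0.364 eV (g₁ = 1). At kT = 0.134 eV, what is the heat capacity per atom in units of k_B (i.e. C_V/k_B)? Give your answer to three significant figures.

Eᵢ/kT = 0.28582, 2.7164.
Z = Σ gᵢe^(−Eᵢ/kT) = 3·e^(−0.28582) + 1·e^(−2.7164) = 2.2542 + 0.066112 = 2.3203.
⟨E⟩ = 0.047580 eV, ⟨E²⟩ = 0.0052003 eV².
C_V/k_B = (⟨E²⟩ − ⟨E⟩²)/(kT)² = (0.0052003 − 0.0022639)/0.017956 = 0.164.

0.164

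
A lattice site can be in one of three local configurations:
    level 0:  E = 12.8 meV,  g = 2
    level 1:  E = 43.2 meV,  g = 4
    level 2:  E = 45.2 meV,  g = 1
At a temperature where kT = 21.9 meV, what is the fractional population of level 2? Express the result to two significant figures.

Eᵢ/kT = 0.5845, 1.973, 2.064.
Z = Σ gᵢe^(−Eᵢ/kT) = 2·e^(−0.5845) + 4·e^(−1.973) + 1·e^(−2.064) = 1.115 + 0.5562 + 0.1269 = 1.798.
P₂ = g₂ e^(−E₂/kT) / Z = 0.1269/1.798 = 0.071.

0.071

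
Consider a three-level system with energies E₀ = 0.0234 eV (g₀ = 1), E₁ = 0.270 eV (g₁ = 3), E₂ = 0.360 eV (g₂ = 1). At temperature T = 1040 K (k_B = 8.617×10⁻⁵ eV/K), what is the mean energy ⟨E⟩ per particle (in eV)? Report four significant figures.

0.06874 eV

k_BT = 8.617×10⁻⁵ × 1040 K = 0.0896168 eV.
Eᵢ/kT = 0.261112, 3.01283, 4.01710.
Z = Σ gᵢe^(−Eᵢ/kT) = 1·e^(−0.261112) + 3·e^(−3.01283) + 1·e^(−4.01710) = 0.770195 + 0.147457 + 0.0180051 = 0.935657.
⟨E⟩ = Σ Eᵢ gᵢe^(−Eᵢ/kT) / Z = (0.0234·0.770195 + 0.270·0.147457 + 0.360·0.0180051) / 0.935657 = 0.06874 eV.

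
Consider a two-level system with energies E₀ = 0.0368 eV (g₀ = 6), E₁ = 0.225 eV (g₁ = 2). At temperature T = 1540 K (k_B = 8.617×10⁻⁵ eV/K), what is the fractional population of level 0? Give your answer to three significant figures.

k_BT = 8.617×10⁻⁵ × 1540 K = 0.13270 eV.
Eᵢ/kT = 0.27732, 1.6956.
Z = Σ gᵢe^(−Eᵢ/kT) = 6·e^(−0.27732) + 2·e^(−1.6956) = 4.5469 + 0.36698 = 4.9139.
P₀ = g₀ e^(−E₀/kT) / Z = 4.5469/4.9139 = 0.925.

0.925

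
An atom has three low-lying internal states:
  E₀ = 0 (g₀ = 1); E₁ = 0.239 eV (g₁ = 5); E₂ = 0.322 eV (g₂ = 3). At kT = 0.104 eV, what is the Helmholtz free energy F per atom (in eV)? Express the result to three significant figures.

-0.0513 eV

Eᵢ/kT = 0, 2.2981, 3.0962.
Z = Σ gᵢe^(−Eᵢ/kT) = 1·e^(−0) + 5·e^(−2.2981) + 3·e^(−3.0962) = 1.0000 + 0.50225 + 0.13566 = 1.6379.
F = −kT ln Z = −0.104 × ln(1.6379) = −0.104 × 0.49341 = -0.0513 eV.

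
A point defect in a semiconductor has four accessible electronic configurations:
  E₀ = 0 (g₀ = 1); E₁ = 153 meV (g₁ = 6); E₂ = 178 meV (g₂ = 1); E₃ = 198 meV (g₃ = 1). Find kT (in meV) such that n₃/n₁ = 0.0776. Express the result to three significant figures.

58.9 meV

n₃/n₁ = (g₃/g₁) exp[−(E₃−E₁)/kT] = 0.0776.
⇒ (E₃−E₁)/kT = ln((1/6)/0.0776) = ln(2.1478) = 0.76444.
kT = 45 meV / 0.76444 = 58.9 meV.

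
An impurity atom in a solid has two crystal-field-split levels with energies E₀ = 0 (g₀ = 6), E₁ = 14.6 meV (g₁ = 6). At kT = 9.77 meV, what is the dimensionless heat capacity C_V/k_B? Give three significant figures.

Eᵢ/kT = 0, 1.4944.
Z = Σ gᵢe^(−Eᵢ/kT) = 6·e^(−0) + 6·e^(−1.4944) = 6.0000 + 1.3463 = 7.3463.
⟨E⟩ = 2.6756 meV, ⟨E²⟩ = 39.064 meV².
C_V/k_B = (⟨E²⟩ − ⟨E⟩²)/(kT)² = (39.064 − 7.1588)/95.453 = 0.334.

0.334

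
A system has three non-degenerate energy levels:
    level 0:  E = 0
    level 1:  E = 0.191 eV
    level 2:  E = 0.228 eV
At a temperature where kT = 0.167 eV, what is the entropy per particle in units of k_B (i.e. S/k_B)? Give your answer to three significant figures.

Eᵢ/kT = 0, 1.1437, 1.3653.
Z = Σ e^(−Eᵢ/kT) = e^(−0) + e^(−1.1437) + e^(−1.3653) = 1.0000 + 0.31864 + 0.25530 = 1.5739.
⟨E⟩ = Σ EᵢPᵢ = 0.075652 eV.
S/k_B = ln Z + ⟨E⟩/kT = ln(1.5739) + 0.075652/0.167 = 0.45356 + 0.45301 = 0.907.

0.907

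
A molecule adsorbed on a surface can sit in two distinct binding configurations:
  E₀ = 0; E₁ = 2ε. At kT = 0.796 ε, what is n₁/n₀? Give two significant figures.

n₁/n₀ = exp[−(E₁−E₀)/kT] = exp(−(2ε)/(0.796ε)) = exp(-2.513) = 0.081.

0.081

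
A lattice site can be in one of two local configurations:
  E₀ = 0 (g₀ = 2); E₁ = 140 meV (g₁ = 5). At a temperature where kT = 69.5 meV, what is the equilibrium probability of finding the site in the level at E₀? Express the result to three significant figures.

0.750

Eᵢ/kT = 0, 2.0144.
Z = Σ gᵢe^(−Eᵢ/kT) = 2·e^(−0) + 5·e^(−2.0144) = 2.0000 + 0.66700 = 2.6670.
P₀ = g₀ e^(−E₀/kT) / Z = 2.0000/2.6670 = 0.750.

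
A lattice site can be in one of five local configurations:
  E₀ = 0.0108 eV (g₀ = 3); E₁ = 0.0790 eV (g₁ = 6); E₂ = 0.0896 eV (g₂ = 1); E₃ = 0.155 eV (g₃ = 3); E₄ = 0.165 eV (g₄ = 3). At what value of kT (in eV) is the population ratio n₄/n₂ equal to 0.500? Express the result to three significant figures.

0.0421 eV

n₄/n₂ = (g₄/g₂) exp[−(E₄−E₂)/kT] = 0.500.
⇒ (E₄−E₂)/kT = ln((3/1)/0.500) = ln(6.0000) = 1.7918.
kT = 0.0754 eV / 1.7918 = 0.0421 eV.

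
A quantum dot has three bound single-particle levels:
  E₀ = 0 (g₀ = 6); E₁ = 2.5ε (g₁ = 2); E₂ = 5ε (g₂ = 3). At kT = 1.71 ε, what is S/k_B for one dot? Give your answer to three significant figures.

Eᵢ/kT = 0, 1.4620, 2.9240.
Z = Σ gᵢe^(−Eᵢ/kT) = 6·e^(−0) + 2·e^(−1.4620) + 3·e^(−2.9240) = 6.0000 + 0.46354 + 0.16116 = 6.6247.
⟨E⟩ = Σ EᵢPᵢ = 0.29656 ε.
S/k_B = ln Z + ⟨E⟩/kT = ln(6.6247) + 0.29656/1.71 = 1.8908 + 0.17343 = 2.06.

2.06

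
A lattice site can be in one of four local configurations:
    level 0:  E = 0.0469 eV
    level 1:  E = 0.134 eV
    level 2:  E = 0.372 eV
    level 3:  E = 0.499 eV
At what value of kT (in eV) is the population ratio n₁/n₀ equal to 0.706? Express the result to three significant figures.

0.250 eV

n₁/n₀ = exp[−(E₁−E₀)/kT] = 0.706.
⇒ (E₁−E₀)/kT = ln(1/0.706) = ln(1.4164) = 0.34812.
kT = 0.0871 eV / 0.34812 = 0.250 eV.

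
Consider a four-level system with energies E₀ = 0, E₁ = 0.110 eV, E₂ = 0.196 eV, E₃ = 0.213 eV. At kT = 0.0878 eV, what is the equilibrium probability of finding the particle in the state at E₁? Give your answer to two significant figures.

0.19

Eᵢ/kT = 0, 1.253, 2.232, 2.426.
Z = Σ e^(−Eᵢ/kT) = e^(−0) + e^(−1.253) + e^(−2.232) + e^(−2.426) = 1.000 + 0.2856 + 0.1073 + 0.08839 = 1.481.
P₁ = e^(−E₁/kT) / Z = 0.2856/1.481 = 0.19.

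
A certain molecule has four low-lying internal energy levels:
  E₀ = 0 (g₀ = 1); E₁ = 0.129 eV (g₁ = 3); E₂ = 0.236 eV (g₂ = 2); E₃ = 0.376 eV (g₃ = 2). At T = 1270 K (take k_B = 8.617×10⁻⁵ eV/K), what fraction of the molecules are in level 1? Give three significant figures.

0.416

k_BT = 8.617×10⁻⁵ × 1270 K = 0.10944 eV.
Eᵢ/kT = 0, 1.1787, 2.1564, 3.4357.
Z = Σ gᵢe^(−Eᵢ/kT) = 1·e^(−0) + 3·e^(−1.1787) + 2·e^(−2.1564) + 2·e^(−3.4357) = 1.0000 + 0.92304 + 0.23148 + 0.064406 = 2.2189.
P₁ = g₁ e^(−E₁/kT) / Z = 0.92304/2.2189 = 0.416.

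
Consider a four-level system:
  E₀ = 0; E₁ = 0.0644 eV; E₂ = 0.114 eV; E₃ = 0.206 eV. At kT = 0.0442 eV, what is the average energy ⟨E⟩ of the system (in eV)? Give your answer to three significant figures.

Eᵢ/kT = 0, 1.4570, 2.5792, 4.6606.
Z = Σ e^(−Eᵢ/kT) = e^(−0) + e^(−1.4570) + e^(−2.5792) + e^(−4.6606) = 1.0000 + 0.23293 + 0.075835 + 0.0094608 = 1.3182.
⟨E⟩ = Σ Eᵢ e^(−Eᵢ/kT) / Z = (0·1.0000 + 0.0644·0.23293 + 0.114·0.075835 + 0.206·0.0094608) / 1.3182 = 0.0194 eV.

0.0194 eV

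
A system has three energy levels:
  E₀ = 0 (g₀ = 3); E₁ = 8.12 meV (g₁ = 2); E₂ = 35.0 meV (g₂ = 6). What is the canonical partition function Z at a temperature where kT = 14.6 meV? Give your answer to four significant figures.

Z = 4.693

Eᵢ/kT = 0, 0.556164, 2.39726.
Z = Σ gᵢe^(−Eᵢ/kT) = 3·e^(−0) + 2·e^(−0.556164) + 6·e^(−2.39726) = 3.00000 + 1.14681 + 0.545801 = 4.69261.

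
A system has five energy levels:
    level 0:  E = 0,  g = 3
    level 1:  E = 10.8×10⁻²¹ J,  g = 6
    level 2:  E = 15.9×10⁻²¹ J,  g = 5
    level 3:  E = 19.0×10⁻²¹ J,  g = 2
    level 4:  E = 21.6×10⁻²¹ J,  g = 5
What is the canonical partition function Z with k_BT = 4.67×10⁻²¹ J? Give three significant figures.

Z = 3.84

Eᵢ/kT = 0, 2.3126, 3.4047, 4.0685, 4.6253.
Z = Σ gᵢe^(−Eᵢ/kT) = 3·e^(−0) + 6·e^(−2.3126) + 5·e^(−3.4047) + 2·e^(−4.0685) + 5·e^(−4.6253) = 3.0000 + 0.59402 + 0.16608 + 0.034206 + 0.049004 = 3.8433.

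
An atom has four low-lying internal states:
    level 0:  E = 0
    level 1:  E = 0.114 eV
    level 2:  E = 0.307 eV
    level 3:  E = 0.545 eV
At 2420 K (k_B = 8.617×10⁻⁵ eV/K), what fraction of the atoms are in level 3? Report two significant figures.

k_BT = 8.617×10⁻⁵ × 2420 K = 0.2085 eV.
Eᵢ/kT = 0, 0.5468, 1.472, 2.614.
Z = Σ e^(−Eᵢ/kT) = e^(−0) + e^(−0.5468) + e^(−1.472) + e^(−2.614) = 1.000 + 0.5788 + 0.2295 + 0.07324 = 1.882.
P₃ = e^(−E₃/kT) / Z = 0.07324/1.882 = 0.039.

0.039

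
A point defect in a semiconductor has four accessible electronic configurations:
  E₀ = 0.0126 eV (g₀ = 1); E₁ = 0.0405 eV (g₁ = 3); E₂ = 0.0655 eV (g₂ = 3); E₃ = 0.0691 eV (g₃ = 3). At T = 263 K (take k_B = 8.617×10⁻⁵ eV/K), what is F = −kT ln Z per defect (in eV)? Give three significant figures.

k_BT = 8.617×10⁻⁵ × 263 K = 0.022663 eV.
Eᵢ/kT = 0.55597, 1.7871, 2.8902, 3.0490.
Z = Σ gᵢe^(−Eᵢ/kT) = 1·e^(−0.55597) + 3·e^(−1.7871) + 3·e^(−2.8902) + 3·e^(−3.0490) = 0.57352 + 0.50234 + 0.16670 + 0.14222 = 1.3848.
F = −kT ln Z = −0.022663 × ln(1.3848) = −0.022663 × 0.32556 = -0.00738 eV.

-0.00738 eV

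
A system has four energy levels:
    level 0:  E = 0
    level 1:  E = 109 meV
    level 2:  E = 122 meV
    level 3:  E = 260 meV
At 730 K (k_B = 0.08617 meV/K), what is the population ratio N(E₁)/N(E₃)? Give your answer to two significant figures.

11

k_BT = 0.08617 × 730 K = 62.90 meV.
n₁/n₃ = exp[−(E₁−E₃)/kT] = exp(−(-151 meV)/(62.90 meV)) = exp(2.401) = 11.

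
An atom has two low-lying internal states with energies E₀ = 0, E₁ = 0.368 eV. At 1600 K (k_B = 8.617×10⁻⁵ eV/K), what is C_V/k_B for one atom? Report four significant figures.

0.4319

k_BT = 8.617×10⁻⁵ × 1600 K = 0.137872 eV.
Eᵢ/kT = 0, 2.66914.
Z = Σ e^(−Eᵢ/kT) = e^(−0) + e^(−2.66914) = 1.00000 + 0.0693118 = 1.06931.
⟨E⟩ = 0.0238535 eV, ⟨E²⟩ = 0.00877807 eV².
C_V/k_B = (⟨E²⟩ − ⟨E⟩²)/(kT)² = (0.00877807 − 0.000568989)/0.0190087 = 0.4319.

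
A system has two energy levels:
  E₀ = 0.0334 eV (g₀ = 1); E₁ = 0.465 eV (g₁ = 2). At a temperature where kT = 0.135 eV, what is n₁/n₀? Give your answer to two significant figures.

n₁/n₀ = (g₁/g₀) exp[−(E₁−E₀)/kT] = (2/1) × exp(−(0.4316 eV)/(0.135 eV)) = (2/1) × exp(-3.197) = 0.082.

0.082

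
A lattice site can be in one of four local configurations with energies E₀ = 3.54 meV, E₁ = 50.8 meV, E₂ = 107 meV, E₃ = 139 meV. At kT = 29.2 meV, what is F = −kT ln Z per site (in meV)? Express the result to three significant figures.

-2.67 meV

Eᵢ/kT = 0.12123, 1.7397, 3.6644, 4.7603.
Z = Σ e^(−Eᵢ/kT) = e^(−0.12123) + e^(−1.7397) + e^(−3.6644) + e^(−4.7603) = 0.88583 + 0.17557 + 0.025620 + 0.0085630 = 1.0956.
F = −kT ln Z = −29.2 × ln(1.0956) = −29.2 × 0.091302 = -2.67 meV.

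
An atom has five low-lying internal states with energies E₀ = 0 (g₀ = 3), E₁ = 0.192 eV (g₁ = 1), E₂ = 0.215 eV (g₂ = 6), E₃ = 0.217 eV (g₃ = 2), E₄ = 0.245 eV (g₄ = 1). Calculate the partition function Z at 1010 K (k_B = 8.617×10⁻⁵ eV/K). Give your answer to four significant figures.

Z = 3.843

k_BT = 8.617×10⁻⁵ × 1010 K = 0.0870317 eV.
Eᵢ/kT = 0, 2.20609, 2.47036, 2.49334, 2.81507.
Z = Σ gᵢe^(−Eᵢ/kT) = 3·e^(−0) + 1·e^(−2.20609) + 6·e^(−2.47036) + 2·e^(−2.49334) + 1·e^(−2.81507) = 3.00000 + 0.110130 + 0.507326 + 0.165267 + 0.0599005 = 3.84262.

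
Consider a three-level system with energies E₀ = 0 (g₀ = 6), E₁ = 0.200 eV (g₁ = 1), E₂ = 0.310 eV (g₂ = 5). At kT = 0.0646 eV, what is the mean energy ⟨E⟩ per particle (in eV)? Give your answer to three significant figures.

Eᵢ/kT = 0, 3.0960, 4.7988.
Z = Σ gᵢe^(−Eᵢ/kT) = 6·e^(−0) + 1·e^(−3.0960) + 5·e^(−4.7988) = 6.0000 + 0.045230 + 0.041198 = 6.0864.
⟨E⟩ = Σ Eᵢ gᵢe^(−Eᵢ/kT) / Z = (0·6.0000 + 0.200·0.045230 + 0.310·0.041198) / 6.0864 = 0.00358 eV.

0.00358 eV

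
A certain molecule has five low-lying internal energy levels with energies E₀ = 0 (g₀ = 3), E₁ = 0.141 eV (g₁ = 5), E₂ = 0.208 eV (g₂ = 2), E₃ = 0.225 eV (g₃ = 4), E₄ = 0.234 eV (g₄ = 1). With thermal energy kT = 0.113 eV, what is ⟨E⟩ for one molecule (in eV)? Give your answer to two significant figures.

Eᵢ/kT = 0, 1.248, 1.841, 1.991, 2.071.
Z = Σ gᵢe^(−Eᵢ/kT) = 3·e^(−0) + 5·e^(−1.248) + 2·e^(−1.841) + 4·e^(−1.991) + 1·e^(−2.071) = 3.000 + 1.435 + 0.3173 + 0.5462 + 0.1261 = 5.425.
⟨E⟩ = Σ Eᵢ gᵢe^(−Eᵢ/kT) / Z = (0·3.000 + 0.141·1.435 + 0.208·0.3173 + 0.225·0.5462 + 0.234·0.1261) / 5.425 = 0.078 eV.

0.078 eV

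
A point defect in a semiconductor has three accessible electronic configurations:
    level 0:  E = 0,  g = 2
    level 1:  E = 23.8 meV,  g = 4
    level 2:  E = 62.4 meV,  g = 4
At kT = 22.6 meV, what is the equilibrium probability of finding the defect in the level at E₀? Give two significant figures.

0.55

Eᵢ/kT = 0, 1.053, 2.761.
Z = Σ gᵢe^(−Eᵢ/kT) = 2·e^(−0) + 4·e^(−1.053) + 4·e^(−2.761) = 2.000 + 1.396 + 0.2529 = 3.649.
P₀ = g₀ e^(−E₀/kT) / Z = 2.000/3.649 = 0.55.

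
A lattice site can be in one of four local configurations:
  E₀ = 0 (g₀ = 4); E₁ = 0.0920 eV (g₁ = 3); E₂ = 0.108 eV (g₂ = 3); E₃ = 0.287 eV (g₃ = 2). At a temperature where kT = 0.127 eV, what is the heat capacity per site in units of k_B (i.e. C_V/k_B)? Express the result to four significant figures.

Eᵢ/kT = 0, 0.724409, 0.850394, 2.25984.
Z = Σ gᵢe^(−Eᵢ/kT) = 4·e^(−0) + 3·e^(−0.724409) + 3·e^(−0.850394) + 2·e^(−2.25984) = 4.00000 + 1.45383 + 1.28174 + 0.208734 = 6.94430.
⟨E⟩ = 0.0478215 eV, ⟨E²⟩ = 0.00640074 eV².
C_V/k_B = (⟨E²⟩ − ⟨E⟩²)/(kT)² = (0.00640074 − 0.00228690)/0.0161290 = 0.2551.

0.2551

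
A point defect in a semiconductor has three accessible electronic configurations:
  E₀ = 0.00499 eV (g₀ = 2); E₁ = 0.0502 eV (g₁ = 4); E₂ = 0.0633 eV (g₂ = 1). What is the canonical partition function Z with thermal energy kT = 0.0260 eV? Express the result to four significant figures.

Eᵢ/kT = 0.191923, 1.93077, 2.43462.
Z = Σ gᵢe^(−Eᵢ/kT) = 2·e^(−0.191923) + 4·e^(−1.93077) + 1·e^(−2.43462) = 1.65074 + 0.580146 + 0.0876310 = 2.31852.

Z = 2.319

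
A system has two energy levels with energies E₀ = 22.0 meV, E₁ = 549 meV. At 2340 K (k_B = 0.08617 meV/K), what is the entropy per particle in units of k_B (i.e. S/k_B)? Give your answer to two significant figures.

0.25

k_BT = 0.08617 × 2340 K = 201.6 meV.
Eᵢ/kT = 0.1091, 2.723.
Z = Σ e^(−Eᵢ/kT) = e^(−0.1091) + e^(−2.723) = 0.8966 + 0.06568 = 0.9623.
⟨E⟩ = Σ EᵢPᵢ = 57.97 meV.
S/k_B = ln Z + ⟨E⟩/kT = ln(0.9623) + 57.97/201.6 = -0.03843 + 0.2875 = 0.25.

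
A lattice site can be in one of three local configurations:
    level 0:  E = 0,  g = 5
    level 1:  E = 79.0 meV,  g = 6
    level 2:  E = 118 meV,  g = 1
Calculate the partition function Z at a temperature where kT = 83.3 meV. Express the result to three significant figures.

Eᵢ/kT = 0, 0.94838, 1.4166.
Z = Σ gᵢe^(−Eᵢ/kT) = 5·e^(−0) + 6·e^(−0.94838) + 1·e^(−1.4166) = 5.0000 + 2.3242 + 0.24254 = 7.5667.

Z = 7.57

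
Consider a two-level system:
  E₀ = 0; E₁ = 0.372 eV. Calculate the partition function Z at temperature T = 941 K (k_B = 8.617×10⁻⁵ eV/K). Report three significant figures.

k_BT = 8.617×10⁻⁵ × 941 K = 0.081086 eV.
Eᵢ/kT = 0, 4.5877.
Z = Σ e^(−Eᵢ/kT) = e^(−0) + e^(−4.5877) = 1.0000 + 0.010176 = 1.0102.

Z = 1.01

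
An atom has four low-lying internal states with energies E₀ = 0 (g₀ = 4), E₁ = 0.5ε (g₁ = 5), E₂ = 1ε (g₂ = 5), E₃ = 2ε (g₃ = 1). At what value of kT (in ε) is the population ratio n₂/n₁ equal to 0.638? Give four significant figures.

1.113 ε

n₂/n₁ = (g₂/g₁) exp[−(E₂−E₁)/kT] = 0.638.
⇒ (E₂−E₁)/kT = ln((5/5)/0.638) = ln(1.56740) = 0.449418.
kT = 0.5ε / 0.449418 = 1.113 ε.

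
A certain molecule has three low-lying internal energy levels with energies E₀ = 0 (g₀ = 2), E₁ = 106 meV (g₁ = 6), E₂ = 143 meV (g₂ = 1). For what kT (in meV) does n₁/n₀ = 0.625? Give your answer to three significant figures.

n₁/n₀ = (g₁/g₀) exp[−(E₁−E₀)/kT] = 0.625.
⇒ (E₁−E₀)/kT = ln((6/2)/0.625) = ln(4.8000) = 1.5686.
kT = 106 meV / 1.5686 = 67.6 meV.

67.6 meV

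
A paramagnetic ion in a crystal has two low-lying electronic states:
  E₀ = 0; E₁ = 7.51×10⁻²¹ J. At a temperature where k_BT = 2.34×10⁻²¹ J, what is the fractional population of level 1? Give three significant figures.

Eᵢ/kT = 0, 3.2094.
Z = Σ e^(−Eᵢ/kT) = e^(−0) + e^(−3.2094) = 1.0000 + 0.040381 = 1.0404.
P₁ = e^(−E₁/kT) / Z = 0.040381/1.0404 = 0.0388.

0.0388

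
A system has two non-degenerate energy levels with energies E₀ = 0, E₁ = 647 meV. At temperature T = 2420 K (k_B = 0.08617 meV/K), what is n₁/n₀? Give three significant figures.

k_BT = 0.08617 × 2420 K = 208.53 meV.
n₁/n₀ = exp[−(E₁−E₀)/kT] = exp(−(647 meV)/(208.53 meV)) = exp(-3.1027) = 0.0449.

0.0449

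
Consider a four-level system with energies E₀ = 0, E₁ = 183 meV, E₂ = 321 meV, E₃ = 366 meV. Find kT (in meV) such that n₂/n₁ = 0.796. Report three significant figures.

605 meV

n₂/n₁ = exp[−(E₂−E₁)/kT] = 0.796.
⇒ (E₂−E₁)/kT = ln(1/0.796) = ln(1.2563) = 0.22817.
kT = 138 meV / 0.22817 = 605 meV.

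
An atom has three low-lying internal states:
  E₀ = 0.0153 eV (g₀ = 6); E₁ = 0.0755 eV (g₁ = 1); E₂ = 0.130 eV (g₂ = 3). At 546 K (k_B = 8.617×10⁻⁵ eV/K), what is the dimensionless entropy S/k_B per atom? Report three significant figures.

2.03

k_BT = 8.617×10⁻⁵ × 546 K = 0.047049 eV.
Eᵢ/kT = 0.32519, 1.6047, 2.7631.
Z = Σ gᵢe^(−Eᵢ/kT) = 6·e^(−0.32519) + 1·e^(−1.6047) + 3·e^(−2.7631) = 4.3343 + 0.20095 + 0.18929 = 4.7245.
⟨E⟩ = Σ EᵢPᵢ = 0.022456 eV.
S/k_B = ln Z + ⟨E⟩/kT = ln(4.7245) + 0.022456/0.047049 = 1.5528 + 0.47729 = 2.03.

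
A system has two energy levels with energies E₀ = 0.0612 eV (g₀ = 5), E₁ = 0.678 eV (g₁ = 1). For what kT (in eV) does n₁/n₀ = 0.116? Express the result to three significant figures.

n₁/n₀ = (g₁/g₀) exp[−(E₁−E₀)/kT] = 0.116.
⇒ (E₁−E₀)/kT = ln((1/5)/0.116) = ln(1.7241) = 0.54471.
kT = 0.6168 eV / 0.54471 = 1.13 eV.

1.13 eV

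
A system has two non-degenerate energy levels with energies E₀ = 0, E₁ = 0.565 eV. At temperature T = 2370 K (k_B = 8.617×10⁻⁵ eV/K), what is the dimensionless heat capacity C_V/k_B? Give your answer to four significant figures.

0.4260

k_BT = 8.617×10⁻⁵ × 2370 K = 0.204223 eV.
Eᵢ/kT = 0, 2.76658.
Z = Σ e^(−Eᵢ/kT) = e^(−0) + e^(−2.76658) = 1.00000 + 0.0628767 = 1.06288.
⟨E⟩ = 0.0334237 eV, ⟨E²⟩ = 0.0188844 eV².
C_V/k_B = (⟨E²⟩ − ⟨E⟩²)/(kT)² = (0.0188844 − 0.00111714)/0.0417070 = 0.4260.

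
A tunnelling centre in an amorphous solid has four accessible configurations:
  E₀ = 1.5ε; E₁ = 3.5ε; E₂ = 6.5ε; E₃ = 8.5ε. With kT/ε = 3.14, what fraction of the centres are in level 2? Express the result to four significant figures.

Eᵢ/kT = 0.477707, 1.11465, 2.07006, 2.70701.
Z = Σ e^(−Eᵢ/kT) = e^(−0.477707) + e^(−1.11465) + e^(−2.07006) + e^(−2.70701) = 0.620204 + 0.328030 + 0.126178 + 0.0667360 = 1.14115.
P₂ = e^(−E₂/kT) / Z = 0.126178/1.14115 = 0.1106.

0.1106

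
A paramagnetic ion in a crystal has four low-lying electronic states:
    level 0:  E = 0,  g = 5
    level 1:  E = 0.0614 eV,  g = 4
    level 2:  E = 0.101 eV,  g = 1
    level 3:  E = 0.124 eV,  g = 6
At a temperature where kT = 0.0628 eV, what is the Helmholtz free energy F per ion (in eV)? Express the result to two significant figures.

-0.13 eV

Eᵢ/kT = 0, 0.9777, 1.608, 1.975.
Z = Σ gᵢe^(−Eᵢ/kT) = 5·e^(−0) + 4·e^(−0.9777) + 1·e^(−1.608) + 6·e^(−1.975) = 5.000 + 1.505 + 0.2003 + 0.8326 = 7.538.
F = −kT ln Z = −0.0628 × ln(7.538) = −0.0628 × 2.020 = -0.13 eV.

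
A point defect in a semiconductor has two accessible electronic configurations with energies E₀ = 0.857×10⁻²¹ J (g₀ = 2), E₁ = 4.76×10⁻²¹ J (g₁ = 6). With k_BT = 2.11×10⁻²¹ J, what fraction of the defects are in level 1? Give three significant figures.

Eᵢ/kT = 0.40616, 2.2559.
Z = Σ gᵢe^(−Eᵢ/kT) = 2·e^(−0.40616) + 6·e^(−2.2559) = 1.3324 + 0.62868 = 1.9611.
P₁ = g₁ e^(−E₁/kT) / Z = 0.62868/1.9611 = 0.321.

0.321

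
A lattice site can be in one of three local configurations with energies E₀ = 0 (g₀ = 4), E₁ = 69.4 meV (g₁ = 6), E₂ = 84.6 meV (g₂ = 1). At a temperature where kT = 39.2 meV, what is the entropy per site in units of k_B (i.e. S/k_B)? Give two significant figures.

2.0

Eᵢ/kT = 0, 1.770, 2.158.
Z = Σ gᵢe^(−Eᵢ/kT) = 4·e^(−0) + 6·e^(−1.770) + 1·e^(−2.158) = 4.000 + 1.022 + 0.1156 = 5.138.
⟨E⟩ = Σ EᵢPᵢ = 15.71 meV.
S/k_B = ln Z + ⟨E⟩/kT = ln(5.138) + 15.71/39.2 = 1.637 + 0.4008 = 2.0.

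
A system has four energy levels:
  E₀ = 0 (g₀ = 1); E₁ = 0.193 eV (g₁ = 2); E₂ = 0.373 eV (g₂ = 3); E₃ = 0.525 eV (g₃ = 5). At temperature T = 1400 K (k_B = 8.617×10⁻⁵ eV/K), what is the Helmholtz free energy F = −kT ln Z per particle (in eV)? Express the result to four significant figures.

k_BT = 8.617×10⁻⁵ × 1400 K = 0.120638 eV.
Eᵢ/kT = 0, 1.59983, 3.09189, 4.35186.
Z = Σ gᵢe^(−Eᵢ/kT) = 1·e^(−0) + 2·e^(−1.59983) + 3·e^(−3.09189) + 5·e^(−4.35186) = 1.00000 + 0.403862 + 0.136248 + 0.0644141 = 1.60452.
F = −kT ln Z = −0.120638 × ln(1.60452) = −0.120638 × 0.472825 = -0.05704 eV.

-0.05704 eV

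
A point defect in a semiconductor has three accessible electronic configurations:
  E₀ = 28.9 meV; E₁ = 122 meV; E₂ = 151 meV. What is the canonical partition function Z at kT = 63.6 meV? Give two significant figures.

Z = 0.87

Eᵢ/kT = 0.4544, 1.918, 2.374.
Z = Σ e^(−Eᵢ/kT) = e^(−0.4544) + e^(−1.918) + e^(−2.374) = 0.6348 + 0.1469 + 0.09311 = 0.8748.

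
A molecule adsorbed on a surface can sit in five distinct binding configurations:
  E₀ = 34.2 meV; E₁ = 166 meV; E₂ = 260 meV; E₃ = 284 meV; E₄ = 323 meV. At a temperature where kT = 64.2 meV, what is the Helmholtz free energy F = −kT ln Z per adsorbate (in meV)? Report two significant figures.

23 meV

Eᵢ/kT = 0.5327, 2.586, 4.050, 4.424, 5.031.
Z = Σ e^(−Eᵢ/kT) = e^(−0.5327) + e^(−2.586) + e^(−4.050) + e^(−4.424) + e^(−5.031) = 0.5870 + 0.07532 + 0.01742 + 0.01199 + 0.006532 = 0.6983.
F = −kT ln Z = −64.2 × ln(0.6983) = −64.2 × -0.3591 = 23 meV.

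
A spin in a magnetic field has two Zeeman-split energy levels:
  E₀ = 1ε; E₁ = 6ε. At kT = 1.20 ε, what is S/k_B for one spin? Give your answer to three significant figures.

Eᵢ/kT = 0.83333, 5.0000.
Z = Σ e^(−Eᵢ/kT) = e^(−0.83333) + e^(−5.0000) = 0.43460 + 0.0067379 = 0.44134.
⟨E⟩ = Σ EᵢPᵢ = 1.0763 ε.
S/k_B = ln Z + ⟨E⟩/kT = ln(0.44134) + 1.0763/1.20 = -0.81794 + 0.89692 = 0.0790.

0.0790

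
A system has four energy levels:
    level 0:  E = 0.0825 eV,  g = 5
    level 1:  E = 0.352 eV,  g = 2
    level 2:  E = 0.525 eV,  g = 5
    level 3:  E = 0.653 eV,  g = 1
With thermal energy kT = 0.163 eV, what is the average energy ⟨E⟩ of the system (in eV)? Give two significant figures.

Eᵢ/kT = 0.5061, 2.160, 3.221, 4.006.
Z = Σ gᵢe^(−Eᵢ/kT) = 5·e^(−0.5061) + 2·e^(−2.160) + 5·e^(−3.221) + 1·e^(−4.006) = 3.014 + 0.2307 + 0.1996 + 0.01821 = 3.463.
⟨E⟩ = Σ Eᵢ gᵢe^(−Eᵢ/kT) / Z = (0.0825·3.014 + 0.352·0.2307 + 0.525·0.1996 + 0.653·0.01821) / 3.463 = 0.13 eV.

0.13 eV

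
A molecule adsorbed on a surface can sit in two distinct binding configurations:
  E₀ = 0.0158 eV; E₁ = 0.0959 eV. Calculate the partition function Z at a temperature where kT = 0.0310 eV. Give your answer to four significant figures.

Eᵢ/kT = 0.509677, 3.09355.
Z = Σ e^(−Eᵢ/kT) = e^(−0.509677) + e^(−3.09355) = 0.600690 + 0.0453407 = 0.646031.

Z = 0.6460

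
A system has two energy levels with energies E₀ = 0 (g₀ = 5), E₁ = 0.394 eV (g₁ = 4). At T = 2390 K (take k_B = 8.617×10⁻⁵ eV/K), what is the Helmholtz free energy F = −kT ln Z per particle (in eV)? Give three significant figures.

-0.354 eV

k_BT = 8.617×10⁻⁵ × 2390 K = 0.20595 eV.
Eᵢ/kT = 0, 1.9131.
Z = Σ gᵢe^(−Eᵢ/kT) = 5·e^(−0) + 4·e^(−1.9131) = 5.0000 + 0.59049 = 5.5905.
F = −kT ln Z = −0.20595 × ln(5.5905) = −0.20595 × 1.7211 = -0.354 eV.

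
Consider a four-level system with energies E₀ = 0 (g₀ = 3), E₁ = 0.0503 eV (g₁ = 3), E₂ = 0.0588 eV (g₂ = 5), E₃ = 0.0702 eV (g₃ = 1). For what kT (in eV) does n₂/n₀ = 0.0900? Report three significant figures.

0.0201 eV

n₂/n₀ = (g₂/g₀) exp[−(E₂−E₀)/kT] = 0.0900.
⇒ (E₂−E₀)/kT = ln((5/3)/0.0900) = ln(18.519) = 2.9188.
kT = 0.0588 eV / 2.9188 = 0.0201 eV.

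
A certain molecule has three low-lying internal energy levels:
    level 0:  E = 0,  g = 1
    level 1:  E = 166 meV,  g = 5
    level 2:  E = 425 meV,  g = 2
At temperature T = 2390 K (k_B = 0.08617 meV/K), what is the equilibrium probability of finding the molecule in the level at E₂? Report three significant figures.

k_BT = 0.08617 × 2390 K = 205.95 meV.
Eᵢ/kT = 0, 0.80602, 2.0636.
Z = Σ gᵢe^(−Eᵢ/kT) = 1·e^(−0) + 5·e^(−0.80602) + 2·e^(−2.0636) = 1.0000 + 2.2332 + 0.25399 = 3.4872.
P₂ = g₂ e^(−E₂/kT) / Z = 0.25399/3.4872 = 0.0728.

0.0728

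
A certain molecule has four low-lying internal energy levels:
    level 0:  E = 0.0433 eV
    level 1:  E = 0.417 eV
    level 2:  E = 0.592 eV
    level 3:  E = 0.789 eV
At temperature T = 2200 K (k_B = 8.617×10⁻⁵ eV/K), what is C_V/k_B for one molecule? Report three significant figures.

k_BT = 8.617×10⁻⁵ × 2200 K = 0.18957 eV.
Eᵢ/kT = 0.22841, 2.1997, 3.1229, 4.1621.
Z = Σ e^(−Eᵢ/kT) = e^(−0.22841) + e^(−2.1997) + e^(−3.1229) + e^(−4.1621) = 0.79580 + 0.11084 + 0.044029 + 0.015575 = 0.96624.
⟨E⟩ = 0.12319 eV, ⟨E²⟩ = 0.047496 eV².
C_V/k_B = (⟨E²⟩ − ⟨E⟩²)/(kT)² = (0.047496 − 0.015176)/0.035937 = 0.899.

0.899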